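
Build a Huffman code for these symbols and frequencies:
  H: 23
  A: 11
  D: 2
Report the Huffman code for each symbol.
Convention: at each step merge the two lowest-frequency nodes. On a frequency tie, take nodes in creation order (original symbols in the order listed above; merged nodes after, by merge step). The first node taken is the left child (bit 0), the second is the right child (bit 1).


Huffman tree construction:
Step 1: Merge D(2) + A(11) = 13
Step 2: Merge (D+A)(13) + H(23) = 36
Read each symbol's code off the tree from the root (left child = 0, right child = 1).

Codes:
  H: 1 (length 1)
  A: 01 (length 2)
  D: 00 (length 2)
Average code length: 49/36 = 1.3611 bits/symbol


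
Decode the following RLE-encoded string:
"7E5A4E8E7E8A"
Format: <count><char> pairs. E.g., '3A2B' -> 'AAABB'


Expanding each <count><char> pair:
  7E -> 'EEEEEEE'
  5A -> 'AAAAA'
  4E -> 'EEEE'
  8E -> 'EEEEEEEE'
  7E -> 'EEEEEEE'
  8A -> 'AAAAAAAA'

Decoded = EEEEEEEAAAAAEEEEEEEEEEEEEEEEEEEAAAAAAAA


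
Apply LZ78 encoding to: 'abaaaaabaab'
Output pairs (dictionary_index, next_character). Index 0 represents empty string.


LZ78 encoding steps:
Dictionary: {0: ''}
Step 1: w='' (idx 0), next='a' -> output (0, 'a'), add 'a' as idx 1
Step 2: w='' (idx 0), next='b' -> output (0, 'b'), add 'b' as idx 2
Step 3: w='a' (idx 1), next='a' -> output (1, 'a'), add 'aa' as idx 3
Step 4: w='aa' (idx 3), next='a' -> output (3, 'a'), add 'aaa' as idx 4
Step 5: w='b' (idx 2), next='a' -> output (2, 'a'), add 'ba' as idx 5
Step 6: w='a' (idx 1), next='b' -> output (1, 'b'), add 'ab' as idx 6


Encoded: [(0, 'a'), (0, 'b'), (1, 'a'), (3, 'a'), (2, 'a'), (1, 'b')]


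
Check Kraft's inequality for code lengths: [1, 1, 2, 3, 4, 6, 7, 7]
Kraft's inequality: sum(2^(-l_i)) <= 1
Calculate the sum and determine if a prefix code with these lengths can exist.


Sum = 2^(-1) + 2^(-1) + 2^(-2) + 2^(-3) + 2^(-4) + 2^(-6) + 2^(-7) + 2^(-7)
    = 0.5 + 0.5 + 0.25 + 0.125 + 0.0625 + 0.015625 + 0.0078125 + 0.0078125
    = 188/128 = 1.46875
Since 1.46875 > 1, Kraft's inequality is NOT satisfied.
A prefix code with these lengths CANNOT exist.

Kraft sum = 1.46875. Not satisfied.


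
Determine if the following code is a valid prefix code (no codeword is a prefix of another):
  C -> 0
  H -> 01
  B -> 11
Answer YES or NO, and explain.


Checking each pair (does one codeword prefix another?):
  C='0' vs H='01': prefix -- VIOLATION

NO -- this is NOT a valid prefix code. C (0) is a prefix of H (01).


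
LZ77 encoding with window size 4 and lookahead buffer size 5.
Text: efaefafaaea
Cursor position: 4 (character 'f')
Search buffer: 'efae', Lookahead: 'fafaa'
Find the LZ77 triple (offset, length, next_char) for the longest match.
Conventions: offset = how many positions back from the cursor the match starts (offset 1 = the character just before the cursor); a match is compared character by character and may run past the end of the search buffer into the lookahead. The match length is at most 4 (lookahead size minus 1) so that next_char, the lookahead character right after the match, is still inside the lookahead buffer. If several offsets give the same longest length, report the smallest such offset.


Try each offset into the search buffer:
  offset=1 (pos 3, char 'e'): match length 0
  offset=2 (pos 2, char 'a'): match length 0
  offset=3 (pos 1, char 'f'): match length 2
  offset=4 (pos 0, char 'e'): match length 0
Longest match has length 2 at offset 3.
next_char = character at position 4 + 2 = 6 -> 'f'

Best match: offset=3, length=2 (matching 'fa' starting at position 1)
LZ77 triple: (3, 2, 'f')


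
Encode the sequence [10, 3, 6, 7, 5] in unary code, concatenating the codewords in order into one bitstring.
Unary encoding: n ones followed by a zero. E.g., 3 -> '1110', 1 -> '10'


Encode each number as n ones followed by a terminating 0:
  10 -> 11111111110 (11 bits)
  3 -> 1110 (4 bits)
  6 -> 1111110 (7 bits)
  7 -> 11111110 (8 bits)
  5 -> 111110 (6 bits)
Total length = 11 + 4 + 7 + 8 + 6 = 36 bits.

Unary([10, 3, 6, 7, 5]) = 111111111101110111111011111110111110 (36 bits)


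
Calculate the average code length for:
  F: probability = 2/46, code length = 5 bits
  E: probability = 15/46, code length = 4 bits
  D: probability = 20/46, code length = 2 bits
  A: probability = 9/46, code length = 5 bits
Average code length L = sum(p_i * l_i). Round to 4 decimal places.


Weighted contributions p_i * l_i:
  F: (2/46) * 5 = 10/46
  E: (15/46) * 4 = 60/46
  D: (20/46) * 2 = 40/46
  A: (9/46) * 5 = 45/46
Sum = (10 + 60 + 40 + 45)/46 = 155/46

L = 155/46 = 3.3696 bits/symbol


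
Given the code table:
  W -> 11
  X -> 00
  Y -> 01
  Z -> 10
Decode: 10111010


Decoding:
10 -> Z
11 -> W
10 -> Z
10 -> Z


Result: ZWZZ


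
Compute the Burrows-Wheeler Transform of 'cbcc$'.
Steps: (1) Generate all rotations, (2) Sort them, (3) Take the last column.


Rotations (sorted):
  0: $cbcc -> last char: c
  1: bcc$c -> last char: c
  2: c$cbc -> last char: c
  3: cbcc$ -> last char: $
  4: cc$cb -> last char: b


BWT = ccc$b


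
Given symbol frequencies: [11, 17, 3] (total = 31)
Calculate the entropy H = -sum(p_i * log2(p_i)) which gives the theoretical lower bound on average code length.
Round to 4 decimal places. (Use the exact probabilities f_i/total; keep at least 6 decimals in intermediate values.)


Per-symbol terms -p_i * log2(p_i) with p_i = f_i/31:
  p = 11/31 = 0.354839: log2(p) = -1.494765, -p*log2(p) = 0.530400
  p = 17/31 = 0.548387: log2(p) = -0.866733, -p*log2(p) = 0.475305
  p = 3/31 = 0.096774: log2(p) = -3.369234, -p*log2(p) = 0.326055
H = 0.530400 + 0.475305 + 0.326055 = 1.331760

H = 1.3318 bits/symbol


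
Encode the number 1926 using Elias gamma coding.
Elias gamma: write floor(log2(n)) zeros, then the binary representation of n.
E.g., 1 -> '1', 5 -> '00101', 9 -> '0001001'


num_bits = floor(log2(1926)) + 1 = 11
leading_zeros = num_bits - 1 = 10
binary(1926) = 11110000110

Elias gamma(1926) = '0000000000' + '11110000110' = 000000000011110000110 (21 bits)


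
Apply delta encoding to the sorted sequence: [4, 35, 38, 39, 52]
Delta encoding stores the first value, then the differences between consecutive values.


First value: 4
Deltas:
  35 - 4 = 31
  38 - 35 = 3
  39 - 38 = 1
  52 - 39 = 13


Delta encoded: [4, 31, 3, 1, 13]


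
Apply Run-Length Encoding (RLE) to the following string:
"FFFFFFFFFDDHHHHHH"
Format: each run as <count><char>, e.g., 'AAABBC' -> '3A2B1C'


Scanning runs left to right:
  i=0: run of 'F' x 9 -> '9F'
  i=9: run of 'D' x 2 -> '2D'
  i=11: run of 'H' x 6 -> '6H'

RLE = 9F2D6H


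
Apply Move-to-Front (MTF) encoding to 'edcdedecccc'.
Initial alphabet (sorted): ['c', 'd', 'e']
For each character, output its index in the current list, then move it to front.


MTF encoding:
'e': index 2 in ['c', 'd', 'e'] -> ['e', 'c', 'd']
'd': index 2 in ['e', 'c', 'd'] -> ['d', 'e', 'c']
'c': index 2 in ['d', 'e', 'c'] -> ['c', 'd', 'e']
'd': index 1 in ['c', 'd', 'e'] -> ['d', 'c', 'e']
'e': index 2 in ['d', 'c', 'e'] -> ['e', 'd', 'c']
'd': index 1 in ['e', 'd', 'c'] -> ['d', 'e', 'c']
'e': index 1 in ['d', 'e', 'c'] -> ['e', 'd', 'c']
'c': index 2 in ['e', 'd', 'c'] -> ['c', 'e', 'd']
'c': index 0 in ['c', 'e', 'd'] -> ['c', 'e', 'd']
'c': index 0 in ['c', 'e', 'd'] -> ['c', 'e', 'd']
'c': index 0 in ['c', 'e', 'd'] -> ['c', 'e', 'd']


Output: [2, 2, 2, 1, 2, 1, 1, 2, 0, 0, 0]


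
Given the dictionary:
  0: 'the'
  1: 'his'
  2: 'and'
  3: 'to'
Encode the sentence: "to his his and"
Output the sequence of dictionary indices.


Look up each word in the dictionary:
  'to' -> 3
  'his' -> 1
  'his' -> 1
  'and' -> 2

Encoded: [3, 1, 1, 2]


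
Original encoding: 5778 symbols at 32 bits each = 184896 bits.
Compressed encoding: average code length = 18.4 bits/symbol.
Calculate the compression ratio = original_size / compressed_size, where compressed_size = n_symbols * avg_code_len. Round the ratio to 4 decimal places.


original_size = n_symbols * orig_bits = 5778 * 32 = 184896 bits
compressed_size = n_symbols * avg_code_len = 5778 * 18.4 = 106315.2 bits
ratio = original_size / compressed_size = 184896 / 106315.2 = 1.7391

Compression ratio = 1.7391


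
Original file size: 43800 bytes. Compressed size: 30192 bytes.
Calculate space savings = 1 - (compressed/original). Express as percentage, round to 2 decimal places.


ratio = compressed/original = 30192/43800 = 0.689315
savings = 1 - ratio = 1 - 0.689315 = 0.310685
as a percentage: 0.310685 * 100 = 31.07%

Space savings = 1 - 30192/43800 = 31.07%


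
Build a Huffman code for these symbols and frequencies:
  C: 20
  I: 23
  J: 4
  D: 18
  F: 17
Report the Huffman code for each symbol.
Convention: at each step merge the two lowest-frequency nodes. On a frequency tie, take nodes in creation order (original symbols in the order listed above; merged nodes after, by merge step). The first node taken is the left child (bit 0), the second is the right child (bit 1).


Huffman tree construction:
Step 1: Merge J(4) + F(17) = 21
Step 2: Merge D(18) + C(20) = 38
Step 3: Merge (J+F)(21) + I(23) = 44
Step 4: Merge (D+C)(38) + ((J+F)+I)(44) = 82
Read each symbol's code off the tree from the root (left child = 0, right child = 1).

Codes:
  C: 01 (length 2)
  I: 11 (length 2)
  J: 100 (length 3)
  D: 00 (length 2)
  F: 101 (length 3)
Average code length: 185/82 = 2.2561 bits/symbol


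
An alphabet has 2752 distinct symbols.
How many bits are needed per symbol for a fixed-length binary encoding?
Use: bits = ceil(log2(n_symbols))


log2(2752) = 11.4263
Bracket: 2^11 = 2048 < 2752 <= 2^12 = 4096
So ceil(log2(2752)) = 12

bits = ceil(log2(2752)) = ceil(11.4263) = 12 bits


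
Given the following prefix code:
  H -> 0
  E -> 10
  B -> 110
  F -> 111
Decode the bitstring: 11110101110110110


Decoding step by step:
Bits 111 -> F
Bits 10 -> E
Bits 10 -> E
Bits 111 -> F
Bits 0 -> H
Bits 110 -> B
Bits 110 -> B


Decoded message: FEEFHBB


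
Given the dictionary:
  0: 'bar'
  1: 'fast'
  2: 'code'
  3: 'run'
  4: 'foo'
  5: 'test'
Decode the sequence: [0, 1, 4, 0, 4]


Look up each index in the dictionary:
  0 -> 'bar'
  1 -> 'fast'
  4 -> 'foo'
  0 -> 'bar'
  4 -> 'foo'

Decoded: "bar fast foo bar foo"


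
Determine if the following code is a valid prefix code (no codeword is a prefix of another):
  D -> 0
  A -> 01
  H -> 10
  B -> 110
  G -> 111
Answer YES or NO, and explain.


Checking each pair (does one codeword prefix another?):
  D='0' vs A='01': prefix -- VIOLATION

NO -- this is NOT a valid prefix code. D (0) is a prefix of A (01).


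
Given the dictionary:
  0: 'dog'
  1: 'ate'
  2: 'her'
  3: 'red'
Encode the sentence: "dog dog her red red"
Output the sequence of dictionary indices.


Look up each word in the dictionary:
  'dog' -> 0
  'dog' -> 0
  'her' -> 2
  'red' -> 3
  'red' -> 3

Encoded: [0, 0, 2, 3, 3]


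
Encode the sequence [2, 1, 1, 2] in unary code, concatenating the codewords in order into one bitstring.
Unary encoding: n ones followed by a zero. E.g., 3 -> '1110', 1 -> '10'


Encode each number as n ones followed by a terminating 0:
  2 -> 110 (3 bits)
  1 -> 10 (2 bits)
  1 -> 10 (2 bits)
  2 -> 110 (3 bits)
Total length = 3 + 2 + 2 + 3 = 10 bits.

Unary([2, 1, 1, 2]) = 1101010110 (10 bits)


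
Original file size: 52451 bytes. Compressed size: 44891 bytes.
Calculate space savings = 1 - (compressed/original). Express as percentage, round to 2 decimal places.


ratio = compressed/original = 44891/52451 = 0.855865
savings = 1 - ratio = 1 - 0.855865 = 0.144135
as a percentage: 0.144135 * 100 = 14.41%

Space savings = 1 - 44891/52451 = 14.41%


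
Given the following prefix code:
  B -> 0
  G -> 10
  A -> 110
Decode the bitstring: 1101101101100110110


Decoding step by step:
Bits 110 -> A
Bits 110 -> A
Bits 110 -> A
Bits 110 -> A
Bits 0 -> B
Bits 110 -> A
Bits 110 -> A


Decoded message: AAAABAA


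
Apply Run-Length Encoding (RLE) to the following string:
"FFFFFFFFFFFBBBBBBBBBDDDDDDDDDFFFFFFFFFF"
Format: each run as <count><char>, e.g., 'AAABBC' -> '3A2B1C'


Scanning runs left to right:
  i=0: run of 'F' x 11 -> '11F'
  i=11: run of 'B' x 9 -> '9B'
  i=20: run of 'D' x 9 -> '9D'
  i=29: run of 'F' x 10 -> '10F'

RLE = 11F9B9D10F


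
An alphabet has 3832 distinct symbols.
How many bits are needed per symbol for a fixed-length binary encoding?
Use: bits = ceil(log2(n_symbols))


log2(3832) = 11.9039
Bracket: 2^11 = 2048 < 3832 <= 2^12 = 4096
So ceil(log2(3832)) = 12

bits = ceil(log2(3832)) = ceil(11.9039) = 12 bits


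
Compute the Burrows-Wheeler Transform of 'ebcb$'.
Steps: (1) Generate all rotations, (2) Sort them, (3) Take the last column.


Rotations (sorted):
  0: $ebcb -> last char: b
  1: b$ebc -> last char: c
  2: bcb$e -> last char: e
  3: cb$eb -> last char: b
  4: ebcb$ -> last char: $


BWT = bceb$


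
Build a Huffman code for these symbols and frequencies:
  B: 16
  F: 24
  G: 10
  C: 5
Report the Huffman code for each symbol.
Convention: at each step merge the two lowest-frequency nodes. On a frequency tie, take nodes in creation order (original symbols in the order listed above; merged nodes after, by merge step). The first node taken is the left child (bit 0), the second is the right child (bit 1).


Huffman tree construction:
Step 1: Merge C(5) + G(10) = 15
Step 2: Merge (C+G)(15) + B(16) = 31
Step 3: Merge F(24) + ((C+G)+B)(31) = 55
Read each symbol's code off the tree from the root (left child = 0, right child = 1).

Codes:
  B: 11 (length 2)
  F: 0 (length 1)
  G: 101 (length 3)
  C: 100 (length 3)
Average code length: 101/55 = 1.8364 bits/symbol


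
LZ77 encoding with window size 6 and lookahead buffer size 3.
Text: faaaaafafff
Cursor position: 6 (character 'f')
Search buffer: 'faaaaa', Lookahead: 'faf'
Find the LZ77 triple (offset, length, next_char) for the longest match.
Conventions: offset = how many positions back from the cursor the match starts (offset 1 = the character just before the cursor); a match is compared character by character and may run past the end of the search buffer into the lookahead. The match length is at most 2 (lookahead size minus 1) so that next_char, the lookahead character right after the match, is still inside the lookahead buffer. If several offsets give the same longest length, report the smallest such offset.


Try each offset into the search buffer:
  offset=1 (pos 5, char 'a'): match length 0
  offset=2 (pos 4, char 'a'): match length 0
  offset=3 (pos 3, char 'a'): match length 0
  offset=4 (pos 2, char 'a'): match length 0
  offset=5 (pos 1, char 'a'): match length 0
  offset=6 (pos 0, char 'f'): match length 2
Longest match has length 2 at offset 6.
next_char = character at position 6 + 2 = 8 -> 'f'

Best match: offset=6, length=2 (matching 'fa' starting at position 0)
LZ77 triple: (6, 2, 'f')


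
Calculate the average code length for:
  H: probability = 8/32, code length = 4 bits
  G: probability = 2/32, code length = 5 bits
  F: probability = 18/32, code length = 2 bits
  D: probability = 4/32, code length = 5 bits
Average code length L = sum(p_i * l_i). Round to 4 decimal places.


Weighted contributions p_i * l_i:
  H: (8/32) * 4 = 32/32
  G: (2/32) * 5 = 10/32
  F: (18/32) * 2 = 36/32
  D: (4/32) * 5 = 20/32
Sum = (32 + 10 + 36 + 20)/32 = 98/32

L = 98/32 = 3.0625 bits/symbol


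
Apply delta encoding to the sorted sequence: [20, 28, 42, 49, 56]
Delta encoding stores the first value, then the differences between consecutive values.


First value: 20
Deltas:
  28 - 20 = 8
  42 - 28 = 14
  49 - 42 = 7
  56 - 49 = 7


Delta encoded: [20, 8, 14, 7, 7]


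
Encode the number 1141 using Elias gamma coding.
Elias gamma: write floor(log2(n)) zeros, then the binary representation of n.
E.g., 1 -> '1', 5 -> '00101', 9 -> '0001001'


num_bits = floor(log2(1141)) + 1 = 11
leading_zeros = num_bits - 1 = 10
binary(1141) = 10001110101

Elias gamma(1141) = '0000000000' + '10001110101' = 000000000010001110101 (21 bits)


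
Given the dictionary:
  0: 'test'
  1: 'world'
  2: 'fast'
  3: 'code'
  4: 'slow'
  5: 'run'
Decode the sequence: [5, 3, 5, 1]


Look up each index in the dictionary:
  5 -> 'run'
  3 -> 'code'
  5 -> 'run'
  1 -> 'world'

Decoded: "run code run world"


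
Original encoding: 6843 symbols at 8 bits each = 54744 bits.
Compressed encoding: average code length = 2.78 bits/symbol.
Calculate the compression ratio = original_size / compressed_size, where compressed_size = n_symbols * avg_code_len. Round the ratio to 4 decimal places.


original_size = n_symbols * orig_bits = 6843 * 8 = 54744 bits
compressed_size = n_symbols * avg_code_len = 6843 * 2.78 = 19023.54 bits
ratio = original_size / compressed_size = 54744 / 19023.54 = 2.8777

Compression ratio = 2.8777


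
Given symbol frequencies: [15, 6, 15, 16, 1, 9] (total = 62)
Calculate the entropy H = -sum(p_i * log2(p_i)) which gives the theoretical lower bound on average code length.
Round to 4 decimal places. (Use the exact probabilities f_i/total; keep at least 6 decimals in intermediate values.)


Per-symbol terms -p_i * log2(p_i) with p_i = f_i/62:
  p = 15/62 = 0.241935: log2(p) = -2.047306, -p*log2(p) = 0.495316
  p = 6/62 = 0.096774: log2(p) = -3.369234, -p*log2(p) = 0.326055
  p = 15/62 = 0.241935: log2(p) = -2.047306, -p*log2(p) = 0.495316
  p = 16/62 = 0.258065: log2(p) = -1.954196, -p*log2(p) = 0.504309
  p = 1/62 = 0.016129: log2(p) = -5.954196, -p*log2(p) = 0.096035
  p = 9/62 = 0.145161: log2(p) = -2.784271, -p*log2(p) = 0.404168
H = 0.495316 + 0.326055 + 0.495316 + 0.504309 + 0.096035 + 0.404168 = 2.321199

H = 2.3212 bits/symbol


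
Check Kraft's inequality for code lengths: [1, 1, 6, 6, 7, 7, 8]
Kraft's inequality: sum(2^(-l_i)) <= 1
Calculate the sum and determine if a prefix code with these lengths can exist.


Sum = 2^(-1) + 2^(-1) + 2^(-6) + 2^(-6) + 2^(-7) + 2^(-7) + 2^(-8)
    = 0.5 + 0.5 + 0.015625 + 0.015625 + 0.0078125 + 0.0078125 + 0.00390625
    = 269/256 = 1.05078125
Since 1.05078125 > 1, Kraft's inequality is NOT satisfied.
A prefix code with these lengths CANNOT exist.

Kraft sum = 1.05078125. Not satisfied.


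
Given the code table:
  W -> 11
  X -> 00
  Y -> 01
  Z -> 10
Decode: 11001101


Decoding:
11 -> W
00 -> X
11 -> W
01 -> Y


Result: WXWY


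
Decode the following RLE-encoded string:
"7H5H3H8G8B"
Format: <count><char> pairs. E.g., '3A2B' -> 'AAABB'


Expanding each <count><char> pair:
  7H -> 'HHHHHHH'
  5H -> 'HHHHH'
  3H -> 'HHH'
  8G -> 'GGGGGGGG'
  8B -> 'BBBBBBBB'

Decoded = HHHHHHHHHHHHHHHGGGGGGGGBBBBBBBB


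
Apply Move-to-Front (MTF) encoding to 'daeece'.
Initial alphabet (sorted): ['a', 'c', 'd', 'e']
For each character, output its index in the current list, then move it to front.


MTF encoding:
'd': index 2 in ['a', 'c', 'd', 'e'] -> ['d', 'a', 'c', 'e']
'a': index 1 in ['d', 'a', 'c', 'e'] -> ['a', 'd', 'c', 'e']
'e': index 3 in ['a', 'd', 'c', 'e'] -> ['e', 'a', 'd', 'c']
'e': index 0 in ['e', 'a', 'd', 'c'] -> ['e', 'a', 'd', 'c']
'c': index 3 in ['e', 'a', 'd', 'c'] -> ['c', 'e', 'a', 'd']
'e': index 1 in ['c', 'e', 'a', 'd'] -> ['e', 'c', 'a', 'd']


Output: [2, 1, 3, 0, 3, 1]


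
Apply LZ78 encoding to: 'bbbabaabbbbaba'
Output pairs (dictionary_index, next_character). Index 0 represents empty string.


LZ78 encoding steps:
Dictionary: {0: ''}
Step 1: w='' (idx 0), next='b' -> output (0, 'b'), add 'b' as idx 1
Step 2: w='b' (idx 1), next='b' -> output (1, 'b'), add 'bb' as idx 2
Step 3: w='' (idx 0), next='a' -> output (0, 'a'), add 'a' as idx 3
Step 4: w='b' (idx 1), next='a' -> output (1, 'a'), add 'ba' as idx 4
Step 5: w='a' (idx 3), next='b' -> output (3, 'b'), add 'ab' as idx 5
Step 6: w='bb' (idx 2), next='b' -> output (2, 'b'), add 'bbb' as idx 6
Step 7: w='ab' (idx 5), next='a' -> output (5, 'a'), add 'aba' as idx 7


Encoded: [(0, 'b'), (1, 'b'), (0, 'a'), (1, 'a'), (3, 'b'), (2, 'b'), (5, 'a')]


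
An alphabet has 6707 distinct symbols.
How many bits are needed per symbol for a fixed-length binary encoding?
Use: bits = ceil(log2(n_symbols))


log2(6707) = 12.7115
Bracket: 2^12 = 4096 < 6707 <= 2^13 = 8192
So ceil(log2(6707)) = 13

bits = ceil(log2(6707)) = ceil(12.7115) = 13 bits


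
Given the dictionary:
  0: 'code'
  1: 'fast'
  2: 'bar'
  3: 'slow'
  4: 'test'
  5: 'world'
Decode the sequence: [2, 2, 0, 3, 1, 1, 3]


Look up each index in the dictionary:
  2 -> 'bar'
  2 -> 'bar'
  0 -> 'code'
  3 -> 'slow'
  1 -> 'fast'
  1 -> 'fast'
  3 -> 'slow'

Decoded: "bar bar code slow fast fast slow"


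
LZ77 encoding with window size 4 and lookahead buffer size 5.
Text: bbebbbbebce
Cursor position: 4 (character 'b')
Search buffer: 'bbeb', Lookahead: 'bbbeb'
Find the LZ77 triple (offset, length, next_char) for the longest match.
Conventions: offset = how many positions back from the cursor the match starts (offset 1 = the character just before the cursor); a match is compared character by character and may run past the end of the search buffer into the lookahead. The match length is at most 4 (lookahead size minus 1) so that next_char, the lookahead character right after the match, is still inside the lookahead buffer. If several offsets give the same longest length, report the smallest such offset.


Try each offset into the search buffer:
  offset=1 (pos 3, char 'b'): match length 3
  offset=2 (pos 2, char 'e'): match length 0
  offset=3 (pos 1, char 'b'): match length 1
  offset=4 (pos 0, char 'b'): match length 2
Longest match has length 3 at offset 1.
next_char = character at position 4 + 3 = 7 -> 'e'

Best match: offset=1, length=3 (matching 'bbb' starting at position 3)
LZ77 triple: (1, 3, 'e')


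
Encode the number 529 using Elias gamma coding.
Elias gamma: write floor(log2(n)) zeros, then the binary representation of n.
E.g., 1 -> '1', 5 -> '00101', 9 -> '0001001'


num_bits = floor(log2(529)) + 1 = 10
leading_zeros = num_bits - 1 = 9
binary(529) = 1000010001

Elias gamma(529) = '000000000' + '1000010001' = 0000000001000010001 (19 bits)


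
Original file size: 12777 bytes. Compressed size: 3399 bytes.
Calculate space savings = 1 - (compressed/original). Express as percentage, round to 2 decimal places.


ratio = compressed/original = 3399/12777 = 0.266025
savings = 1 - ratio = 1 - 0.266025 = 0.733975
as a percentage: 0.733975 * 100 = 73.4%

Space savings = 1 - 3399/12777 = 73.4%


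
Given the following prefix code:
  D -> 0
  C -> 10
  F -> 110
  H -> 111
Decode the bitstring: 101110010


Decoding step by step:
Bits 10 -> C
Bits 111 -> H
Bits 0 -> D
Bits 0 -> D
Bits 10 -> C


Decoded message: CHDDC


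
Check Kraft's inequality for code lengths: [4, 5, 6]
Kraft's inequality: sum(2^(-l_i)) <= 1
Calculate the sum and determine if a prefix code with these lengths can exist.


Sum = 2^(-4) + 2^(-5) + 2^(-6)
    = 0.0625 + 0.03125 + 0.015625
    = 7/64 = 0.109375
Since 0.109375 <= 1, Kraft's inequality IS satisfied.
A prefix code with these lengths CAN exist.

Kraft sum = 0.109375. Satisfied.


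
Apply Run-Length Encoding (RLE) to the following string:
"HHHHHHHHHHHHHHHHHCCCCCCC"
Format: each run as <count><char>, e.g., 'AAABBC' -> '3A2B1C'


Scanning runs left to right:
  i=0: run of 'H' x 17 -> '17H'
  i=17: run of 'C' x 7 -> '7C'

RLE = 17H7C


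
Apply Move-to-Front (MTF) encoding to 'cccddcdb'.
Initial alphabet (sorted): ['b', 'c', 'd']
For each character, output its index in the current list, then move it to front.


MTF encoding:
'c': index 1 in ['b', 'c', 'd'] -> ['c', 'b', 'd']
'c': index 0 in ['c', 'b', 'd'] -> ['c', 'b', 'd']
'c': index 0 in ['c', 'b', 'd'] -> ['c', 'b', 'd']
'd': index 2 in ['c', 'b', 'd'] -> ['d', 'c', 'b']
'd': index 0 in ['d', 'c', 'b'] -> ['d', 'c', 'b']
'c': index 1 in ['d', 'c', 'b'] -> ['c', 'd', 'b']
'd': index 1 in ['c', 'd', 'b'] -> ['d', 'c', 'b']
'b': index 2 in ['d', 'c', 'b'] -> ['b', 'd', 'c']


Output: [1, 0, 0, 2, 0, 1, 1, 2]


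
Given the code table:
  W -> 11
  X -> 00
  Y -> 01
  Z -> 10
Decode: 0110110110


Decoding:
01 -> Y
10 -> Z
11 -> W
01 -> Y
10 -> Z


Result: YZWYZ


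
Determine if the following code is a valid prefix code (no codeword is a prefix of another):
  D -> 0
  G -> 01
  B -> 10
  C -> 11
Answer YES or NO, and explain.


Checking each pair (does one codeword prefix another?):
  D='0' vs G='01': prefix -- VIOLATION

NO -- this is NOT a valid prefix code. D (0) is a prefix of G (01).


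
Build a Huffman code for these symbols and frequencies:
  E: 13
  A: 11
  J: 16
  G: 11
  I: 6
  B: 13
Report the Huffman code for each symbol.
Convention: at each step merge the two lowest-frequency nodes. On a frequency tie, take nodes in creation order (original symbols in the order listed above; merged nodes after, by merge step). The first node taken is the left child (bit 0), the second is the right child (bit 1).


Huffman tree construction:
Step 1: Merge I(6) + A(11) = 17
Step 2: Merge G(11) + E(13) = 24
Step 3: Merge B(13) + J(16) = 29
Step 4: Merge (I+A)(17) + (G+E)(24) = 41
Step 5: Merge (B+J)(29) + ((I+A)+(G+E))(41) = 70
Read each symbol's code off the tree from the root (left child = 0, right child = 1).

Codes:
  E: 111 (length 3)
  A: 101 (length 3)
  J: 01 (length 2)
  G: 110 (length 3)
  I: 100 (length 3)
  B: 00 (length 2)
Average code length: 181/70 = 2.5857 bits/symbol


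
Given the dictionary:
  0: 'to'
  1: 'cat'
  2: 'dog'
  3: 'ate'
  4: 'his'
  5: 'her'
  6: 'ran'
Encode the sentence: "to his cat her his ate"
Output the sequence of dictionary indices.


Look up each word in the dictionary:
  'to' -> 0
  'his' -> 4
  'cat' -> 1
  'her' -> 5
  'his' -> 4
  'ate' -> 3

Encoded: [0, 4, 1, 5, 4, 3]


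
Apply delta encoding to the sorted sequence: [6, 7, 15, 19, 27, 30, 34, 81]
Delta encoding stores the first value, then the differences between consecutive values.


First value: 6
Deltas:
  7 - 6 = 1
  15 - 7 = 8
  19 - 15 = 4
  27 - 19 = 8
  30 - 27 = 3
  34 - 30 = 4
  81 - 34 = 47


Delta encoded: [6, 1, 8, 4, 8, 3, 4, 47]


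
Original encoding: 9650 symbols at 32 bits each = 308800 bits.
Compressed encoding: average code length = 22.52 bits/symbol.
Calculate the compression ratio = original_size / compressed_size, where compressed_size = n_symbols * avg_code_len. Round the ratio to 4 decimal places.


original_size = n_symbols * orig_bits = 9650 * 32 = 308800 bits
compressed_size = n_symbols * avg_code_len = 9650 * 22.52 = 217318.0 bits
ratio = original_size / compressed_size = 308800 / 217318.0 = 1.421

Compression ratio = 1.421


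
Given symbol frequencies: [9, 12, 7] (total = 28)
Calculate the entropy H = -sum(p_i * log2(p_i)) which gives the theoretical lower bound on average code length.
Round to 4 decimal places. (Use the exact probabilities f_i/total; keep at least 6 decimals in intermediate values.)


Per-symbol terms -p_i * log2(p_i) with p_i = f_i/28:
  p = 9/28 = 0.321429: log2(p) = -1.637430, -p*log2(p) = 0.526317
  p = 12/28 = 0.428571: log2(p) = -1.222392, -p*log2(p) = 0.523882
  p = 7/28 = 0.250000: log2(p) = -2.000000, -p*log2(p) = 0.500000
H = 0.526317 + 0.523882 + 0.500000 = 1.550199

H = 1.5502 bits/symbol


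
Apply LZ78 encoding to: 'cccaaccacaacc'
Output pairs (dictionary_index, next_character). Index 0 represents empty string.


LZ78 encoding steps:
Dictionary: {0: ''}
Step 1: w='' (idx 0), next='c' -> output (0, 'c'), add 'c' as idx 1
Step 2: w='c' (idx 1), next='c' -> output (1, 'c'), add 'cc' as idx 2
Step 3: w='' (idx 0), next='a' -> output (0, 'a'), add 'a' as idx 3
Step 4: w='a' (idx 3), next='c' -> output (3, 'c'), add 'ac' as idx 4
Step 5: w='c' (idx 1), next='a' -> output (1, 'a'), add 'ca' as idx 5
Step 6: w='ca' (idx 5), next='a' -> output (5, 'a'), add 'caa' as idx 6
Step 7: w='cc' (idx 2), end of input -> output (2, '')


Encoded: [(0, 'c'), (1, 'c'), (0, 'a'), (3, 'c'), (1, 'a'), (5, 'a'), (2, '')]


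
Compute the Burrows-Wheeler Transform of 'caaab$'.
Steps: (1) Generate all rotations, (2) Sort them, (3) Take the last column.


Rotations (sorted):
  0: $caaab -> last char: b
  1: aaab$c -> last char: c
  2: aab$ca -> last char: a
  3: ab$caa -> last char: a
  4: b$caaa -> last char: a
  5: caaab$ -> last char: $


BWT = bcaaa$


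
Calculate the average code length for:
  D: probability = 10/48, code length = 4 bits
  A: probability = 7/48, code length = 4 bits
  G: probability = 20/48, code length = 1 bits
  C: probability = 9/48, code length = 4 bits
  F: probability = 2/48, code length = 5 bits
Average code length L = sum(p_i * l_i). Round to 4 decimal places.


Weighted contributions p_i * l_i:
  D: (10/48) * 4 = 40/48
  A: (7/48) * 4 = 28/48
  G: (20/48) * 1 = 20/48
  C: (9/48) * 4 = 36/48
  F: (2/48) * 5 = 10/48
Sum = (40 + 28 + 20 + 36 + 10)/48 = 134/48

L = 134/48 = 2.7917 bits/symbol


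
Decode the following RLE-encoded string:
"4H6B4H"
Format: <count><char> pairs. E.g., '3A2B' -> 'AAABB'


Expanding each <count><char> pair:
  4H -> 'HHHH'
  6B -> 'BBBBBB'
  4H -> 'HHHH'

Decoded = HHHHBBBBBBHHHH


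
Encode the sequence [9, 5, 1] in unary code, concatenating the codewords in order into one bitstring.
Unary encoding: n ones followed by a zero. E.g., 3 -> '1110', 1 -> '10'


Encode each number as n ones followed by a terminating 0:
  9 -> 1111111110 (10 bits)
  5 -> 111110 (6 bits)
  1 -> 10 (2 bits)
Total length = 10 + 6 + 2 = 18 bits.

Unary([9, 5, 1]) = 111111111011111010 (18 bits)


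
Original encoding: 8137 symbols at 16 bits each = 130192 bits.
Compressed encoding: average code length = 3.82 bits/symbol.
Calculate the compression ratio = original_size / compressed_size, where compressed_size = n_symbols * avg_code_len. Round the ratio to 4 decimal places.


original_size = n_symbols * orig_bits = 8137 * 16 = 130192 bits
compressed_size = n_symbols * avg_code_len = 8137 * 3.82 = 31083.34 bits
ratio = original_size / compressed_size = 130192 / 31083.34 = 4.1885

Compression ratio = 4.1885


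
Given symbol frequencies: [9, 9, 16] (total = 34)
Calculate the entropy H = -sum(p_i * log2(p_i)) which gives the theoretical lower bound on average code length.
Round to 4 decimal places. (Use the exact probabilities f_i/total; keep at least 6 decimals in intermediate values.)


Per-symbol terms -p_i * log2(p_i) with p_i = f_i/34:
  p = 9/34 = 0.264706: log2(p) = -1.917538, -p*log2(p) = 0.507584
  p = 9/34 = 0.264706: log2(p) = -1.917538, -p*log2(p) = 0.507584
  p = 16/34 = 0.470588: log2(p) = -1.087463, -p*log2(p) = 0.511747
H = 0.507584 + 0.507584 + 0.511747 = 1.526915

H = 1.5269 bits/symbol


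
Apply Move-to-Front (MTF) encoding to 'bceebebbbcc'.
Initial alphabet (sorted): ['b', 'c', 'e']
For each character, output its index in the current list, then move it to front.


MTF encoding:
'b': index 0 in ['b', 'c', 'e'] -> ['b', 'c', 'e']
'c': index 1 in ['b', 'c', 'e'] -> ['c', 'b', 'e']
'e': index 2 in ['c', 'b', 'e'] -> ['e', 'c', 'b']
'e': index 0 in ['e', 'c', 'b'] -> ['e', 'c', 'b']
'b': index 2 in ['e', 'c', 'b'] -> ['b', 'e', 'c']
'e': index 1 in ['b', 'e', 'c'] -> ['e', 'b', 'c']
'b': index 1 in ['e', 'b', 'c'] -> ['b', 'e', 'c']
'b': index 0 in ['b', 'e', 'c'] -> ['b', 'e', 'c']
'b': index 0 in ['b', 'e', 'c'] -> ['b', 'e', 'c']
'c': index 2 in ['b', 'e', 'c'] -> ['c', 'b', 'e']
'c': index 0 in ['c', 'b', 'e'] -> ['c', 'b', 'e']


Output: [0, 1, 2, 0, 2, 1, 1, 0, 0, 2, 0]


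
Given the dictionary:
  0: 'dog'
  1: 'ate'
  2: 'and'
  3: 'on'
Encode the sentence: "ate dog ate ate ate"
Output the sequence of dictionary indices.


Look up each word in the dictionary:
  'ate' -> 1
  'dog' -> 0
  'ate' -> 1
  'ate' -> 1
  'ate' -> 1

Encoded: [1, 0, 1, 1, 1]


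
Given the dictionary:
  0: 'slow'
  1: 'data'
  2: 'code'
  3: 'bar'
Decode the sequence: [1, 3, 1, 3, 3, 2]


Look up each index in the dictionary:
  1 -> 'data'
  3 -> 'bar'
  1 -> 'data'
  3 -> 'bar'
  3 -> 'bar'
  2 -> 'code'

Decoded: "data bar data bar bar code"


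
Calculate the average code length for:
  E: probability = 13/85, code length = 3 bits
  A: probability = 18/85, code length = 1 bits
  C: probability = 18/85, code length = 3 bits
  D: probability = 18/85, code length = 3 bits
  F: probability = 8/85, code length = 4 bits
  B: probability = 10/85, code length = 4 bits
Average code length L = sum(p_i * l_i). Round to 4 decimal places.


Weighted contributions p_i * l_i:
  E: (13/85) * 3 = 39/85
  A: (18/85) * 1 = 18/85
  C: (18/85) * 3 = 54/85
  D: (18/85) * 3 = 54/85
  F: (8/85) * 4 = 32/85
  B: (10/85) * 4 = 40/85
Sum = (39 + 18 + 54 + 54 + 32 + 40)/85 = 237/85

L = 237/85 = 2.7882 bits/symbol


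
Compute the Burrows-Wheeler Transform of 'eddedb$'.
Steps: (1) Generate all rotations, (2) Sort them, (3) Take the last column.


Rotations (sorted):
  0: $eddedb -> last char: b
  1: b$edded -> last char: d
  2: db$edde -> last char: e
  3: ddedb$e -> last char: e
  4: dedb$ed -> last char: d
  5: edb$edd -> last char: d
  6: eddedb$ -> last char: $


BWT = bdeedd$


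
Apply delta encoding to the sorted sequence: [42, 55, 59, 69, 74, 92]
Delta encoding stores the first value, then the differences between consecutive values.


First value: 42
Deltas:
  55 - 42 = 13
  59 - 55 = 4
  69 - 59 = 10
  74 - 69 = 5
  92 - 74 = 18


Delta encoded: [42, 13, 4, 10, 5, 18]


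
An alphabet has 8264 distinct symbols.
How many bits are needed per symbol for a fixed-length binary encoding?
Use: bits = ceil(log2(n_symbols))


log2(8264) = 13.0126
Bracket: 2^13 = 8192 < 8264 <= 2^14 = 16384
So ceil(log2(8264)) = 14

bits = ceil(log2(8264)) = ceil(13.0126) = 14 bits


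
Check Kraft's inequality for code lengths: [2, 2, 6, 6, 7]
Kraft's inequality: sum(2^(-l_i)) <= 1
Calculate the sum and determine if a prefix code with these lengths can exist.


Sum = 2^(-2) + 2^(-2) + 2^(-6) + 2^(-6) + 2^(-7)
    = 0.25 + 0.25 + 0.015625 + 0.015625 + 0.0078125
    = 69/128 = 0.5390625
Since 0.5390625 <= 1, Kraft's inequality IS satisfied.
A prefix code with these lengths CAN exist.

Kraft sum = 0.5390625. Satisfied.


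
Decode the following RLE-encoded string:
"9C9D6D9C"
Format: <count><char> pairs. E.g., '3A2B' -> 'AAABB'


Expanding each <count><char> pair:
  9C -> 'CCCCCCCCC'
  9D -> 'DDDDDDDDD'
  6D -> 'DDDDDD'
  9C -> 'CCCCCCCCC'

Decoded = CCCCCCCCCDDDDDDDDDDDDDDDCCCCCCCCC


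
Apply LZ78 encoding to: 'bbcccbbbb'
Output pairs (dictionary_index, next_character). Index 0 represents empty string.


LZ78 encoding steps:
Dictionary: {0: ''}
Step 1: w='' (idx 0), next='b' -> output (0, 'b'), add 'b' as idx 1
Step 2: w='b' (idx 1), next='c' -> output (1, 'c'), add 'bc' as idx 2
Step 3: w='' (idx 0), next='c' -> output (0, 'c'), add 'c' as idx 3
Step 4: w='c' (idx 3), next='b' -> output (3, 'b'), add 'cb' as idx 4
Step 5: w='b' (idx 1), next='b' -> output (1, 'b'), add 'bb' as idx 5
Step 6: w='b' (idx 1), end of input -> output (1, '')


Encoded: [(0, 'b'), (1, 'c'), (0, 'c'), (3, 'b'), (1, 'b'), (1, '')]


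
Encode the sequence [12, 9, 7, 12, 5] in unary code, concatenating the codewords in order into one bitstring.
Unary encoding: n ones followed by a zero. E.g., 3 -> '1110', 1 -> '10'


Encode each number as n ones followed by a terminating 0:
  12 -> 1111111111110 (13 bits)
  9 -> 1111111110 (10 bits)
  7 -> 11111110 (8 bits)
  12 -> 1111111111110 (13 bits)
  5 -> 111110 (6 bits)
Total length = 13 + 10 + 8 + 13 + 6 = 50 bits.

Unary([12, 9, 7, 12, 5]) = 11111111111101111111110111111101111111111110111110 (50 bits)


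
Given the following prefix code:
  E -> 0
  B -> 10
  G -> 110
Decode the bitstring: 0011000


Decoding step by step:
Bits 0 -> E
Bits 0 -> E
Bits 110 -> G
Bits 0 -> E
Bits 0 -> E


Decoded message: EEGEE


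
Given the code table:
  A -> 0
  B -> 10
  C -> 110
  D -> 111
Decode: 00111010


Decoding:
0 -> A
0 -> A
111 -> D
0 -> A
10 -> B


Result: AADAB


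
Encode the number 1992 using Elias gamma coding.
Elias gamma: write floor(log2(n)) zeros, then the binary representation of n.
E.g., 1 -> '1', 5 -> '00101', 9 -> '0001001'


num_bits = floor(log2(1992)) + 1 = 11
leading_zeros = num_bits - 1 = 10
binary(1992) = 11111001000

Elias gamma(1992) = '0000000000' + '11111001000' = 000000000011111001000 (21 bits)


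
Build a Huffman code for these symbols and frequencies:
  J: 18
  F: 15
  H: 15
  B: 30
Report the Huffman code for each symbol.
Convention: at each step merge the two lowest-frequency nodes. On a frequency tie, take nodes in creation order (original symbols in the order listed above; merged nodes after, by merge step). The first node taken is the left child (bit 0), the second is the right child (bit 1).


Huffman tree construction:
Step 1: Merge F(15) + H(15) = 30
Step 2: Merge J(18) + B(30) = 48
Step 3: Merge (F+H)(30) + (J+B)(48) = 78
Read each symbol's code off the tree from the root (left child = 0, right child = 1).

Codes:
  J: 10 (length 2)
  F: 00 (length 2)
  H: 01 (length 2)
  B: 11 (length 2)
Average code length: 156/78 = 2.0000 bits/symbol


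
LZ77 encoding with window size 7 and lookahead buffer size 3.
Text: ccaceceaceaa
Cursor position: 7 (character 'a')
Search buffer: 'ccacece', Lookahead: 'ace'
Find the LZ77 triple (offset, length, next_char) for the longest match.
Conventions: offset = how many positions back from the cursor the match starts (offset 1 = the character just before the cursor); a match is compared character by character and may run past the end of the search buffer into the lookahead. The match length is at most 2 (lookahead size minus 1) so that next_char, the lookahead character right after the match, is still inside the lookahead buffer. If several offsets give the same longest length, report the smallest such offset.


Try each offset into the search buffer:
  offset=1 (pos 6, char 'e'): match length 0
  offset=2 (pos 5, char 'c'): match length 0
  offset=3 (pos 4, char 'e'): match length 0
  offset=4 (pos 3, char 'c'): match length 0
  offset=5 (pos 2, char 'a'): match length 2
  offset=6 (pos 1, char 'c'): match length 0
  offset=7 (pos 0, char 'c'): match length 0
Longest match has length 2 at offset 5.
next_char = character at position 7 + 2 = 9 -> 'e'

Best match: offset=5, length=2 (matching 'ac' starting at position 2)
LZ77 triple: (5, 2, 'e')


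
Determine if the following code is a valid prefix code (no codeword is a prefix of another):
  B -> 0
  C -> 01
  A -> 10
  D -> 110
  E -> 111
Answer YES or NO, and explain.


Checking each pair (does one codeword prefix another?):
  B='0' vs C='01': prefix -- VIOLATION

NO -- this is NOT a valid prefix code. B (0) is a prefix of C (01).


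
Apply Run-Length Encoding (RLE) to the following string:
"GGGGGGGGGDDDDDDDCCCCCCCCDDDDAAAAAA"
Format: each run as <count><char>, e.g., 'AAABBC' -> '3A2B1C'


Scanning runs left to right:
  i=0: run of 'G' x 9 -> '9G'
  i=9: run of 'D' x 7 -> '7D'
  i=16: run of 'C' x 8 -> '8C'
  i=24: run of 'D' x 4 -> '4D'
  i=28: run of 'A' x 6 -> '6A'

RLE = 9G7D8C4D6A


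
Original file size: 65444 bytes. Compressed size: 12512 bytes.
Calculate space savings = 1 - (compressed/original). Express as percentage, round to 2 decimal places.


ratio = compressed/original = 12512/65444 = 0.191186
savings = 1 - ratio = 1 - 0.191186 = 0.808814
as a percentage: 0.808814 * 100 = 80.88%

Space savings = 1 - 12512/65444 = 80.88%


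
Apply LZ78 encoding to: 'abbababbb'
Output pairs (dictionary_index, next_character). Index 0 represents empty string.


LZ78 encoding steps:
Dictionary: {0: ''}
Step 1: w='' (idx 0), next='a' -> output (0, 'a'), add 'a' as idx 1
Step 2: w='' (idx 0), next='b' -> output (0, 'b'), add 'b' as idx 2
Step 3: w='b' (idx 2), next='a' -> output (2, 'a'), add 'ba' as idx 3
Step 4: w='ba' (idx 3), next='b' -> output (3, 'b'), add 'bab' as idx 4
Step 5: w='b' (idx 2), next='b' -> output (2, 'b'), add 'bb' as idx 5


Encoded: [(0, 'a'), (0, 'b'), (2, 'a'), (3, 'b'), (2, 'b')]


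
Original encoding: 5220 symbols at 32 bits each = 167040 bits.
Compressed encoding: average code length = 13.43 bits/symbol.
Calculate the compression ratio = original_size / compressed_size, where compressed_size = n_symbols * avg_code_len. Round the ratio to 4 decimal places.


original_size = n_symbols * orig_bits = 5220 * 32 = 167040 bits
compressed_size = n_symbols * avg_code_len = 5220 * 13.43 = 70104.6 bits
ratio = original_size / compressed_size = 167040 / 70104.6 = 2.3827

Compression ratio = 2.3827
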